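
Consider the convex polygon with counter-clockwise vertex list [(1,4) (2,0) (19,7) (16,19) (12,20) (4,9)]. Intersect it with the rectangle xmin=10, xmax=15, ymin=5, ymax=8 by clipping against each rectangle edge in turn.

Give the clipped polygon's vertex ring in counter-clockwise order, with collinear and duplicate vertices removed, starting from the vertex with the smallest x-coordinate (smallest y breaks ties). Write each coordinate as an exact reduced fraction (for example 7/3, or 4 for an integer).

Clipped polygon: [(10,5) (99/7,5) (15,91/17) (15,8) (10,8)]

1. After x ≥ 10: [(10,56/17) (19,7) (16,19) (12,20) (10,69/4)]
2. After x ≤ 15: [(10,56/17) (15,91/17) (15,77/4) (12,20) (10,69/4)]
3. After y ≥ 5: [(10,5) (99/7,5) (15,91/17) (15,77/4) (12,20) (10,69/4)]
4. After y ≤ 8: [(10,8) (10,5) (99/7,5) (15,91/17) (15,8)]
5. Canonical ring: [(10,5) (99/7,5) (15,91/17) (15,8) (10,8)]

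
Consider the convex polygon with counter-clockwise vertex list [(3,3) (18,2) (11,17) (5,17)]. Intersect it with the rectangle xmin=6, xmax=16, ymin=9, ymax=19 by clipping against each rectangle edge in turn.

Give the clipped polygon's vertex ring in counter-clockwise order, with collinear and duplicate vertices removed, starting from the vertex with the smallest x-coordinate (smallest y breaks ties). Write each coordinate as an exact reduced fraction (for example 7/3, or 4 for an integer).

Clipped polygon: [(6,9) (221/15,9) (11,17) (6,17)]

1. After x ≥ 6: [(6,14/5) (18,2) (11,17) (6,17)]
2. After x ≤ 16: [(6,14/5) (16,32/15) (16,44/7) (11,17) (6,17)]
3. After y ≥ 9: [(6,9) (221/15,9) (11,17) (6,17)]
4. After y ≤ 19: [(6,9) (221/15,9) (11,17) (6,17)]
5. Canonical ring: [(6,9) (221/15,9) (11,17) (6,17)]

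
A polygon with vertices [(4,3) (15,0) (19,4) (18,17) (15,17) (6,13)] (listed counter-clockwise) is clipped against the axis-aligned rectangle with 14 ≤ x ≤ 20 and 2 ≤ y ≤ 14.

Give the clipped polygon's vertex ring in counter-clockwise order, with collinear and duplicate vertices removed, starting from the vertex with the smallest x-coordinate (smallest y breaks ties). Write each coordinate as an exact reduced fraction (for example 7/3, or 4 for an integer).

Clipped polygon: [(14,2) (17,2) (19,4) (237/13,14) (14,14)]

1. After x ≥ 14: [(14,3/11) (15,0) (19,4) (18,17) (15,17) (14,149/9)]
2. After x ≤ 20: [(14,3/11) (15,0) (19,4) (18,17) (15,17) (14,149/9)]
3. After y ≥ 2: [(14,2) (17,2) (19,4) (18,17) (15,17) (14,149/9)]
4. After y ≤ 14: [(14,14) (14,2) (17,2) (19,4) (237/13,14)]
5. Canonical ring: [(14,2) (17,2) (19,4) (237/13,14) (14,14)]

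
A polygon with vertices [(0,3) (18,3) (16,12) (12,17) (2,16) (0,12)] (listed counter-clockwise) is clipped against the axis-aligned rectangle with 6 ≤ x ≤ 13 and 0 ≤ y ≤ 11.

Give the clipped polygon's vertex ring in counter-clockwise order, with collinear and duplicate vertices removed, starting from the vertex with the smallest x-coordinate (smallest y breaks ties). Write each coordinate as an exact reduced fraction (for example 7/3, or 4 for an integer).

1. After x ≥ 6: [(6,3) (18,3) (16,12) (12,17) (6,82/5)]
2. After x ≤ 13: [(6,3) (13,3) (13,63/4) (12,17) (6,82/5)]
3. After y ≥ 0: [(6,3) (13,3) (13,63/4) (12,17) (6,82/5)]
4. After y ≤ 11: [(6,11) (6,3) (13,3) (13,11)]
5. Canonical ring: [(6,3) (13,3) (13,11) (6,11)]

Clipped polygon: [(6,3) (13,3) (13,11) (6,11)]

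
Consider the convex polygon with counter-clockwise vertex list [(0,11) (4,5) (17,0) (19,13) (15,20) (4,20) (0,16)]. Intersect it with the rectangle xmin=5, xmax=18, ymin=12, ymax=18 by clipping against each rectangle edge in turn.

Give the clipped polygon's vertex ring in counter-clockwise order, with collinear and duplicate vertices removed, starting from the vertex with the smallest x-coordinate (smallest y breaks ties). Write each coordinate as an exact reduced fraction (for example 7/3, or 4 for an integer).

Clipped polygon: [(5,12) (18,12) (18,59/4) (113/7,18) (5,18)]

1. After x ≥ 5: [(5,60/13) (17,0) (19,13) (15,20) (5,20)]
2. After x ≤ 18: [(5,60/13) (17,0) (18,13/2) (18,59/4) (15,20) (5,20)]
3. After y ≥ 12: [(5,12) (18,12) (18,59/4) (15,20) (5,20)]
4. After y ≤ 18: [(5,18) (5,12) (18,12) (18,59/4) (113/7,18)]
5. Canonical ring: [(5,12) (18,12) (18,59/4) (113/7,18) (5,18)]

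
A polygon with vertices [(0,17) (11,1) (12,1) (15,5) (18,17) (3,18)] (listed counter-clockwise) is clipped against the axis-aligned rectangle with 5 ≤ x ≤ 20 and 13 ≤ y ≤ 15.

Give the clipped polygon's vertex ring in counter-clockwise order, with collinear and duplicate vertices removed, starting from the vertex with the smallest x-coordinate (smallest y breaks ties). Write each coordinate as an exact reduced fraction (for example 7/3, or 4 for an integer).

1. After x ≥ 5: [(5,107/11) (11,1) (12,1) (15,5) (18,17) (5,268/15)]
2. After x ≤ 20: [(5,107/11) (11,1) (12,1) (15,5) (18,17) (5,268/15)]
3. After y ≥ 13: [(5,13) (17,13) (18,17) (5,268/15)]
4. After y ≤ 15: [(5,15) (5,13) (17,13) (35/2,15)]
5. Canonical ring: [(5,13) (17,13) (35/2,15) (5,15)]

Clipped polygon: [(5,13) (17,13) (35/2,15) (5,15)]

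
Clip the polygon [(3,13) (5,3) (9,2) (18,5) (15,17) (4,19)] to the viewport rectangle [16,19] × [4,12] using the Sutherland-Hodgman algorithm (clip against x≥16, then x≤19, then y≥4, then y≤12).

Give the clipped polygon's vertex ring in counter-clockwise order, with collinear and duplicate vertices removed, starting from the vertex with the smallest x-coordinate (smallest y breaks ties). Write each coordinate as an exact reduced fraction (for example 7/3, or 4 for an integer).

1. After x ≥ 16: [(16,13/3) (18,5) (16,13)]
2. After x ≤ 19: [(16,13/3) (18,5) (16,13)]
3. After y ≥ 4: [(16,13/3) (18,5) (16,13)]
4. After y ≤ 12: [(16,12) (16,13/3) (18,5) (65/4,12)]
5. Canonical ring: [(16,13/3) (18,5) (65/4,12) (16,12)]

Clipped polygon: [(16,13/3) (18,5) (65/4,12) (16,12)]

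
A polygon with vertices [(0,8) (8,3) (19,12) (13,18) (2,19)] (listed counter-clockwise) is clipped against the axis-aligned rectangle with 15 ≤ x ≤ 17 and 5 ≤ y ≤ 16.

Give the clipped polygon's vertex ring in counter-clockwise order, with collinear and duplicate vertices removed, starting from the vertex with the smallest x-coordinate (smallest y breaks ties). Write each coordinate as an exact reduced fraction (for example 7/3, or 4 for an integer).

1. After x ≥ 15: [(15,96/11) (19,12) (15,16)]
2. After x ≤ 17: [(15,96/11) (17,114/11) (17,14) (15,16)]
3. After y ≥ 5: [(15,96/11) (17,114/11) (17,14) (15,16)]
4. After y ≤ 16: [(15,96/11) (17,114/11) (17,14) (15,16)]
5. Canonical ring: [(15,96/11) (17,114/11) (17,14) (15,16)]

Clipped polygon: [(15,96/11) (17,114/11) (17,14) (15,16)]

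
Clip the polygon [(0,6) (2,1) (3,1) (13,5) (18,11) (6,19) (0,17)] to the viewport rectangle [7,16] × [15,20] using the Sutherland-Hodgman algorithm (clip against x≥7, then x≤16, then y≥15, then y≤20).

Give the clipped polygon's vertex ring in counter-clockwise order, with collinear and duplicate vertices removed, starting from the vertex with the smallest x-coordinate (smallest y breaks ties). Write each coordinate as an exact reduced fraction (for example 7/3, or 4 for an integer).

Clipped polygon: [(7,15) (12,15) (7,55/3)]

1. After x ≥ 7: [(7,13/5) (13,5) (18,11) (7,55/3)]
2. After x ≤ 16: [(7,13/5) (13,5) (16,43/5) (16,37/3) (7,55/3)]
3. After y ≥ 15: [(7,15) (12,15) (7,55/3)]
4. After y ≤ 20: [(7,15) (12,15) (7,55/3)]
5. Canonical ring: [(7,15) (12,15) (7,55/3)]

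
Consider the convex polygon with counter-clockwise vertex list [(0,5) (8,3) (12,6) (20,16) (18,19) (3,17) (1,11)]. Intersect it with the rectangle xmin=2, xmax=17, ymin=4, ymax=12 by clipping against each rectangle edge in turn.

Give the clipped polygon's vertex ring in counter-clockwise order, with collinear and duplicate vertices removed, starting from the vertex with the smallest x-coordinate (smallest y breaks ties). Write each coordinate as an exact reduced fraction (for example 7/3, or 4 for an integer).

Clipped polygon: [(2,9/2) (4,4) (28/3,4) (12,6) (84/5,12) (2,12)]

1. After x ≥ 2: [(2,9/2) (8,3) (12,6) (20,16) (18,19) (3,17) (2,14)]
2. After x ≤ 17: [(2,9/2) (8,3) (12,6) (17,49/4) (17,283/15) (3,17) (2,14)]
3. After y ≥ 4: [(2,9/2) (4,4) (28/3,4) (12,6) (17,49/4) (17,283/15) (3,17) (2,14)]
4. After y ≤ 12: [(2,12) (2,9/2) (4,4) (28/3,4) (12,6) (84/5,12)]
5. Canonical ring: [(2,9/2) (4,4) (28/3,4) (12,6) (84/5,12) (2,12)]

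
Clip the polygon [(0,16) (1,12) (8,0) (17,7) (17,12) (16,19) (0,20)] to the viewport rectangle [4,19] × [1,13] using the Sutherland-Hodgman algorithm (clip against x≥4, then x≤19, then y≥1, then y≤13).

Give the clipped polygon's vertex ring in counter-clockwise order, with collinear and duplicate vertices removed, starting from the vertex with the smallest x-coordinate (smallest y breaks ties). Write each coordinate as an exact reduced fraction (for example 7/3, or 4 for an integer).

1. After x ≥ 4: [(4,48/7) (8,0) (17,7) (17,12) (16,19) (4,79/4)]
2. After x ≤ 19: [(4,48/7) (8,0) (17,7) (17,12) (16,19) (4,79/4)]
3. After y ≥ 1: [(4,48/7) (89/12,1) (65/7,1) (17,7) (17,12) (16,19) (4,79/4)]
4. After y ≤ 13: [(4,13) (4,48/7) (89/12,1) (65/7,1) (17,7) (17,12) (118/7,13)]
5. Canonical ring: [(4,48/7) (89/12,1) (65/7,1) (17,7) (17,12) (118/7,13) (4,13)]

Clipped polygon: [(4,48/7) (89/12,1) (65/7,1) (17,7) (17,12) (118/7,13) (4,13)]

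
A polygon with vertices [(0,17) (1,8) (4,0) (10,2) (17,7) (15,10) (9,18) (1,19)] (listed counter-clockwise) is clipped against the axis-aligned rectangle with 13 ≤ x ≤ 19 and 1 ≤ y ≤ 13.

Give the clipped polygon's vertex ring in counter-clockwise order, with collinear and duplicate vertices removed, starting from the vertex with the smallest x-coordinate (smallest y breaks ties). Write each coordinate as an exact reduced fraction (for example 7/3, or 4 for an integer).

1. After x ≥ 13: [(13,29/7) (17,7) (15,10) (13,38/3)]
2. After x ≤ 19: [(13,29/7) (17,7) (15,10) (13,38/3)]
3. After y ≥ 1: [(13,29/7) (17,7) (15,10) (13,38/3)]
4. After y ≤ 13: [(13,29/7) (17,7) (15,10) (13,38/3)]
5. Canonical ring: [(13,29/7) (17,7) (15,10) (13,38/3)]

Clipped polygon: [(13,29/7) (17,7) (15,10) (13,38/3)]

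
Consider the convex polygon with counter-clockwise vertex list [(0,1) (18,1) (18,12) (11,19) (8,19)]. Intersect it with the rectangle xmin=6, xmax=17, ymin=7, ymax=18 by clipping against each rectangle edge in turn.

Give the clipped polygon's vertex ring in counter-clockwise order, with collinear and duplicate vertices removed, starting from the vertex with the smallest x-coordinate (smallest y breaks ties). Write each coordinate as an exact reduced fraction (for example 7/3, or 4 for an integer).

1. After x ≥ 6: [(6,29/2) (6,1) (18,1) (18,12) (11,19) (8,19)]
2. After x ≤ 17: [(6,29/2) (6,1) (17,1) (17,13) (11,19) (8,19)]
3. After y ≥ 7: [(6,29/2) (6,7) (17,7) (17,13) (11,19) (8,19)]
4. After y ≤ 18: [(68/9,18) (6,29/2) (6,7) (17,7) (17,13) (12,18)]
5. Canonical ring: [(6,7) (17,7) (17,13) (12,18) (68/9,18) (6,29/2)]

Clipped polygon: [(6,7) (17,7) (17,13) (12,18) (68/9,18) (6,29/2)]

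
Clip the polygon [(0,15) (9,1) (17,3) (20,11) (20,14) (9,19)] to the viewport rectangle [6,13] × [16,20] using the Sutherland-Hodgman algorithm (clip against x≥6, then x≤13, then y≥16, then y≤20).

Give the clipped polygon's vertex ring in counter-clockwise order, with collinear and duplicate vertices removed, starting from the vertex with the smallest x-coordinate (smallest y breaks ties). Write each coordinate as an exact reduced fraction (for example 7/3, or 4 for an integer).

1. After x ≥ 6: [(6,53/3) (6,17/3) (9,1) (17,3) (20,11) (20,14) (9,19)]
2. After x ≤ 13: [(6,53/3) (6,17/3) (9,1) (13,2) (13,189/11) (9,19)]
3. After y ≥ 16: [(6,53/3) (6,16) (13,16) (13,189/11) (9,19)]
4. After y ≤ 20: [(6,53/3) (6,16) (13,16) (13,189/11) (9,19)]
5. Canonical ring: [(6,16) (13,16) (13,189/11) (9,19) (6,53/3)]

Clipped polygon: [(6,16) (13,16) (13,189/11) (9,19) (6,53/3)]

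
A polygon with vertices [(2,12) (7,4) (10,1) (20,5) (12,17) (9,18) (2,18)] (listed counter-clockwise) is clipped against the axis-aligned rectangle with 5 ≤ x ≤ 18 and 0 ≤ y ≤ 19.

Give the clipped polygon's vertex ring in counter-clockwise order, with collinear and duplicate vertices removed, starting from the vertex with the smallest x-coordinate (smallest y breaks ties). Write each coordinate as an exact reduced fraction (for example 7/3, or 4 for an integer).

Clipped polygon: [(5,36/5) (7,4) (10,1) (18,21/5) (18,8) (12,17) (9,18) (5,18)]

1. After x ≥ 5: [(5,36/5) (7,4) (10,1) (20,5) (12,17) (9,18) (5,18)]
2. After x ≤ 18: [(5,36/5) (7,4) (10,1) (18,21/5) (18,8) (12,17) (9,18) (5,18)]
3. After y ≥ 0: [(5,36/5) (7,4) (10,1) (18,21/5) (18,8) (12,17) (9,18) (5,18)]
4. After y ≤ 19: [(5,36/5) (7,4) (10,1) (18,21/5) (18,8) (12,17) (9,18) (5,18)]
5. Canonical ring: [(5,36/5) (7,4) (10,1) (18,21/5) (18,8) (12,17) (9,18) (5,18)]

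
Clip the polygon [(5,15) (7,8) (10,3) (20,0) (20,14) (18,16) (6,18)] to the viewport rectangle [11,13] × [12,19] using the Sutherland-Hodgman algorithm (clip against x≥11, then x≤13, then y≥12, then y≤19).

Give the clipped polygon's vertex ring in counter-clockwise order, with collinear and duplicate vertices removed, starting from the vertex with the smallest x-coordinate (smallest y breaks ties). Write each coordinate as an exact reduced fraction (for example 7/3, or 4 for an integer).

Clipped polygon: [(11,12) (13,12) (13,101/6) (11,103/6)]

1. After x ≥ 11: [(11,27/10) (20,0) (20,14) (18,16) (11,103/6)]
2. After x ≤ 13: [(11,27/10) (13,21/10) (13,101/6) (11,103/6)]
3. After y ≥ 12: [(11,12) (13,12) (13,101/6) (11,103/6)]
4. After y ≤ 19: [(11,12) (13,12) (13,101/6) (11,103/6)]
5. Canonical ring: [(11,12) (13,12) (13,101/6) (11,103/6)]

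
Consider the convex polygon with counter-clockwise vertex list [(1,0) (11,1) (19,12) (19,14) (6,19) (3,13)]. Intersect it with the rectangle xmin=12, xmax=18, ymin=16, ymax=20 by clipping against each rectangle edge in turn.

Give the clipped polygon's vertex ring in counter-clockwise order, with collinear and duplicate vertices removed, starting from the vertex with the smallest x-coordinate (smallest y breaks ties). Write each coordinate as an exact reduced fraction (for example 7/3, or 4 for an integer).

1. After x ≥ 12: [(12,19/8) (19,12) (19,14) (12,217/13)]
2. After x ≤ 18: [(12,19/8) (18,85/8) (18,187/13) (12,217/13)]
3. After y ≥ 16: [(12,16) (69/5,16) (12,217/13)]
4. After y ≤ 20: [(12,16) (69/5,16) (12,217/13)]
5. Canonical ring: [(12,16) (69/5,16) (12,217/13)]

Clipped polygon: [(12,16) (69/5,16) (12,217/13)]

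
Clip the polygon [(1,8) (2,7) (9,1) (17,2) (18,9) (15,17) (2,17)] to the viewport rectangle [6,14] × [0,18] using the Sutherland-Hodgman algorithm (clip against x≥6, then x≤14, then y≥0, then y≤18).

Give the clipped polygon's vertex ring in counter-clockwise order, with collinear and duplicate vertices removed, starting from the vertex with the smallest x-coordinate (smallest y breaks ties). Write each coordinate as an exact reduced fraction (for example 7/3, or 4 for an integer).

1. After x ≥ 6: [(6,25/7) (9,1) (17,2) (18,9) (15,17) (6,17)]
2. After x ≤ 14: [(6,25/7) (9,1) (14,13/8) (14,17) (6,17)]
3. After y ≥ 0: [(6,25/7) (9,1) (14,13/8) (14,17) (6,17)]
4. After y ≤ 18: [(6,25/7) (9,1) (14,13/8) (14,17) (6,17)]
5. Canonical ring: [(6,25/7) (9,1) (14,13/8) (14,17) (6,17)]

Clipped polygon: [(6,25/7) (9,1) (14,13/8) (14,17) (6,17)]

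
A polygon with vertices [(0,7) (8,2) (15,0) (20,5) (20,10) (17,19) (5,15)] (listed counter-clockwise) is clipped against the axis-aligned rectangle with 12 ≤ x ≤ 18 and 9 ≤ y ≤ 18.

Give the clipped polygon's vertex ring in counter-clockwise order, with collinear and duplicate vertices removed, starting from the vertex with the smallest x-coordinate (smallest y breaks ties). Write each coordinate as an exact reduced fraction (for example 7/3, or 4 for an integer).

Clipped polygon: [(12,9) (18,9) (18,16) (52/3,18) (14,18) (12,52/3)]

1. After x ≥ 12: [(12,6/7) (15,0) (20,5) (20,10) (17,19) (12,52/3)]
2. After x ≤ 18: [(12,6/7) (15,0) (18,3) (18,16) (17,19) (12,52/3)]
3. After y ≥ 9: [(12,9) (18,9) (18,16) (17,19) (12,52/3)]
4. After y ≤ 18: [(12,9) (18,9) (18,16) (52/3,18) (14,18) (12,52/3)]
5. Canonical ring: [(12,9) (18,9) (18,16) (52/3,18) (14,18) (12,52/3)]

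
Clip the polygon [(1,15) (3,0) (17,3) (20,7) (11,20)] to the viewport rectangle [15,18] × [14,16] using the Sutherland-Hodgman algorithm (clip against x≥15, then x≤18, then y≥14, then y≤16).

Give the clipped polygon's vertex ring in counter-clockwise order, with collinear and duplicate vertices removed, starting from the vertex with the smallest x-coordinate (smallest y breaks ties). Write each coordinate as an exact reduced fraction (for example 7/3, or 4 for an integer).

Clipped polygon: [(15,14) (197/13,14) (15,128/9)]

1. After x ≥ 15: [(15,18/7) (17,3) (20,7) (15,128/9)]
2. After x ≤ 18: [(15,18/7) (17,3) (18,13/3) (18,89/9) (15,128/9)]
3. After y ≥ 14: [(15,14) (197/13,14) (15,128/9)]
4. After y ≤ 16: [(15,14) (197/13,14) (15,128/9)]
5. Canonical ring: [(15,14) (197/13,14) (15,128/9)]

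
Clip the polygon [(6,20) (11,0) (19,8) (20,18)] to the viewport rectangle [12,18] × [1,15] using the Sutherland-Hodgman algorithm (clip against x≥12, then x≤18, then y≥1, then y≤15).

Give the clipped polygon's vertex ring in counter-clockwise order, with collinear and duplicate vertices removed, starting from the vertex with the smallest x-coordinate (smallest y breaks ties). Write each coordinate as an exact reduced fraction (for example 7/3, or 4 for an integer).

Clipped polygon: [(12,1) (18,7) (18,15) (12,15)]

1. After x ≥ 12: [(12,134/7) (12,1) (19,8) (20,18)]
2. After x ≤ 18: [(18,128/7) (12,134/7) (12,1) (18,7)]
3. After y ≥ 1: [(18,128/7) (12,134/7) (12,1) (18,7)]
4. After y ≤ 15: [(18,15) (12,15) (12,1) (18,7)]
5. Canonical ring: [(12,1) (18,7) (18,15) (12,15)]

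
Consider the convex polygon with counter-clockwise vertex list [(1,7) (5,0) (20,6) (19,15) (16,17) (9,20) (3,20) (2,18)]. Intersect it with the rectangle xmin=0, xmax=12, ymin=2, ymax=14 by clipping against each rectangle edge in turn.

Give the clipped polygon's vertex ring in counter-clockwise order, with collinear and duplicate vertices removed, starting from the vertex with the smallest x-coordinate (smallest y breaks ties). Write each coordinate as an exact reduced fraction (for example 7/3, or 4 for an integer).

1. After x ≥ 0: [(1,7) (5,0) (20,6) (19,15) (16,17) (9,20) (3,20) (2,18)]
2. After x ≤ 12: [(1,7) (5,0) (12,14/5) (12,131/7) (9,20) (3,20) (2,18)]
3. After y ≥ 2: [(1,7) (27/7,2) (10,2) (12,14/5) (12,131/7) (9,20) (3,20) (2,18)]
4. After y ≤ 14: [(18/11,14) (1,7) (27/7,2) (10,2) (12,14/5) (12,14)]
5. Canonical ring: [(1,7) (27/7,2) (10,2) (12,14/5) (12,14) (18/11,14)]

Clipped polygon: [(1,7) (27/7,2) (10,2) (12,14/5) (12,14) (18/11,14)]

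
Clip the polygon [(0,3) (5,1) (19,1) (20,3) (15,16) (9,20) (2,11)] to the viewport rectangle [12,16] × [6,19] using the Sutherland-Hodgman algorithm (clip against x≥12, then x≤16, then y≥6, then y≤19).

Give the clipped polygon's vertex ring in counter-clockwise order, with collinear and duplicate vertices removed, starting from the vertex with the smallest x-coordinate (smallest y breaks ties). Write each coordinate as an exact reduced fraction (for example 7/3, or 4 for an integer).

Clipped polygon: [(12,6) (16,6) (16,67/5) (15,16) (12,18)]

1. After x ≥ 12: [(12,1) (19,1) (20,3) (15,16) (12,18)]
2. After x ≤ 16: [(12,1) (16,1) (16,67/5) (15,16) (12,18)]
3. After y ≥ 6: [(12,6) (16,6) (16,67/5) (15,16) (12,18)]
4. After y ≤ 19: [(12,6) (16,6) (16,67/5) (15,16) (12,18)]
5. Canonical ring: [(12,6) (16,6) (16,67/5) (15,16) (12,18)]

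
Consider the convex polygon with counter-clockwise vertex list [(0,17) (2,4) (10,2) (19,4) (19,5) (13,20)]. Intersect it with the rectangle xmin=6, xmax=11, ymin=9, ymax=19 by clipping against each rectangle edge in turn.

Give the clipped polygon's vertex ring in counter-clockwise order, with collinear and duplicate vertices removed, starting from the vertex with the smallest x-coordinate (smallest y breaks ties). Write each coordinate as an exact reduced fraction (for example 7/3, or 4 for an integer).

1. After x ≥ 6: [(6,239/13) (6,3) (10,2) (19,4) (19,5) (13,20)]
2. After x ≤ 11: [(11,254/13) (6,239/13) (6,3) (10,2) (11,20/9)]
3. After y ≥ 9: [(11,9) (11,254/13) (6,239/13) (6,9)]
4. After y ≤ 19: [(11,9) (11,19) (26/3,19) (6,239/13) (6,9)]
5. Canonical ring: [(6,9) (11,9) (11,19) (26/3,19) (6,239/13)]

Clipped polygon: [(6,9) (11,9) (11,19) (26/3,19) (6,239/13)]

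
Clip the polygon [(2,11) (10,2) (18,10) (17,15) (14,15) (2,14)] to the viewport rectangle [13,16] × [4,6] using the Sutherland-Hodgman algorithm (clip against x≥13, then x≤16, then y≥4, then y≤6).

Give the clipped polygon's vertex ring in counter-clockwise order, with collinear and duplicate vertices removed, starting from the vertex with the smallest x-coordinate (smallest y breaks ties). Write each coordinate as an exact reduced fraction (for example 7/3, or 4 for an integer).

1. After x ≥ 13: [(13,5) (18,10) (17,15) (14,15) (13,179/12)]
2. After x ≤ 16: [(13,5) (16,8) (16,15) (14,15) (13,179/12)]
3. After y ≥ 4: [(13,5) (16,8) (16,15) (14,15) (13,179/12)]
4. After y ≤ 6: [(13,6) (13,5) (14,6)]
5. Canonical ring: [(13,5) (14,6) (13,6)]

Clipped polygon: [(13,5) (14,6) (13,6)]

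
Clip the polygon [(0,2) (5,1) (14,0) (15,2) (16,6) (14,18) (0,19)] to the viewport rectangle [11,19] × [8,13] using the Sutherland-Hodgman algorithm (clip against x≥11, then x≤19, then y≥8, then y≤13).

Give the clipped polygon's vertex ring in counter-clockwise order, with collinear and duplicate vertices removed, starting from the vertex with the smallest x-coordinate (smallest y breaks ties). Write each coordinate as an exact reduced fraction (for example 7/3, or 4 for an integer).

Clipped polygon: [(11,8) (47/3,8) (89/6,13) (11,13)]

1. After x ≥ 11: [(11,1/3) (14,0) (15,2) (16,6) (14,18) (11,255/14)]
2. After x ≤ 19: [(11,1/3) (14,0) (15,2) (16,6) (14,18) (11,255/14)]
3. After y ≥ 8: [(11,8) (47/3,8) (14,18) (11,255/14)]
4. After y ≤ 13: [(11,13) (11,8) (47/3,8) (89/6,13)]
5. Canonical ring: [(11,8) (47/3,8) (89/6,13) (11,13)]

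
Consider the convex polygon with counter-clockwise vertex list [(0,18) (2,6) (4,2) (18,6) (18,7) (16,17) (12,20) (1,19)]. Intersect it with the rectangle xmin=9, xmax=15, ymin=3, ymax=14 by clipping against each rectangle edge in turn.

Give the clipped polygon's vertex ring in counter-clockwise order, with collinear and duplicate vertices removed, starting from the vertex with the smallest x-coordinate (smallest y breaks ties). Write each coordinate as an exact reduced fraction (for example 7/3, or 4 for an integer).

Clipped polygon: [(9,24/7) (15,36/7) (15,14) (9,14)]

1. After x ≥ 9: [(9,24/7) (18,6) (18,7) (16,17) (12,20) (9,217/11)]
2. After x ≤ 15: [(9,24/7) (15,36/7) (15,71/4) (12,20) (9,217/11)]
3. After y ≥ 3: [(9,24/7) (15,36/7) (15,71/4) (12,20) (9,217/11)]
4. After y ≤ 14: [(9,14) (9,24/7) (15,36/7) (15,14)]
5. Canonical ring: [(9,24/7) (15,36/7) (15,14) (9,14)]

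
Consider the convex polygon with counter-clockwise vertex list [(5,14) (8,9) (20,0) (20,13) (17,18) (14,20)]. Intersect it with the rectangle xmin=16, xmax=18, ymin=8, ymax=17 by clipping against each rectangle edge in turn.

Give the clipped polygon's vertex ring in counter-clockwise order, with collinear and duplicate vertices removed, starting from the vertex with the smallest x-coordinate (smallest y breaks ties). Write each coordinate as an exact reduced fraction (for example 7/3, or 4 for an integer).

1. After x ≥ 16: [(16,3) (20,0) (20,13) (17,18) (16,56/3)]
2. After x ≤ 18: [(16,3) (18,3/2) (18,49/3) (17,18) (16,56/3)]
3. After y ≥ 8: [(16,8) (18,8) (18,49/3) (17,18) (16,56/3)]
4. After y ≤ 17: [(16,17) (16,8) (18,8) (18,49/3) (88/5,17)]
5. Canonical ring: [(16,8) (18,8) (18,49/3) (88/5,17) (16,17)]

Clipped polygon: [(16,8) (18,8) (18,49/3) (88/5,17) (16,17)]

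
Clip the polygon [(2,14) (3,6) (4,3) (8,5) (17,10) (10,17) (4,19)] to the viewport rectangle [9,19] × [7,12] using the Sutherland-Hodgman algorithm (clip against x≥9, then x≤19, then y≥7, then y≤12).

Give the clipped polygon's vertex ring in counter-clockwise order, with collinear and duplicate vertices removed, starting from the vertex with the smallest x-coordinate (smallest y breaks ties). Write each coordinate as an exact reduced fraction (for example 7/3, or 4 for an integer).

1. After x ≥ 9: [(9,50/9) (17,10) (10,17) (9,52/3)]
2. After x ≤ 19: [(9,50/9) (17,10) (10,17) (9,52/3)]
3. After y ≥ 7: [(9,7) (58/5,7) (17,10) (10,17) (9,52/3)]
4. After y ≤ 12: [(9,12) (9,7) (58/5,7) (17,10) (15,12)]
5. Canonical ring: [(9,7) (58/5,7) (17,10) (15,12) (9,12)]

Clipped polygon: [(9,7) (58/5,7) (17,10) (15,12) (9,12)]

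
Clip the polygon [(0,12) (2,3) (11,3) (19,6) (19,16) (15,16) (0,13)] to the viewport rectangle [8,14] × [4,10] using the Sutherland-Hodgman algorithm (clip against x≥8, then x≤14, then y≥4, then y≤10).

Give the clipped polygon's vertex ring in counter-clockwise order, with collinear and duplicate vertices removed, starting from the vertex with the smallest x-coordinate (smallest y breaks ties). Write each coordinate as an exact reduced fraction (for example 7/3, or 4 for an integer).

1. After x ≥ 8: [(8,3) (11,3) (19,6) (19,16) (15,16) (8,73/5)]
2. After x ≤ 14: [(8,3) (11,3) (14,33/8) (14,79/5) (8,73/5)]
3. After y ≥ 4: [(8,4) (41/3,4) (14,33/8) (14,79/5) (8,73/5)]
4. After y ≤ 10: [(8,10) (8,4) (41/3,4) (14,33/8) (14,10)]
5. Canonical ring: [(8,4) (41/3,4) (14,33/8) (14,10) (8,10)]

Clipped polygon: [(8,4) (41/3,4) (14,33/8) (14,10) (8,10)]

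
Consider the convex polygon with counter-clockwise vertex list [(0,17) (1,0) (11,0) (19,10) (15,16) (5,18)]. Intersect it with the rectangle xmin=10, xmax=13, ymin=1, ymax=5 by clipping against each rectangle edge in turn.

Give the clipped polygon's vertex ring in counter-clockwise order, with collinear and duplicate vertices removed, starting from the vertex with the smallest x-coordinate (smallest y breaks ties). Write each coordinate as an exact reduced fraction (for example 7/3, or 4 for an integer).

1. After x ≥ 10: [(10,0) (11,0) (19,10) (15,16) (10,17)]
2. After x ≤ 13: [(10,0) (11,0) (13,5/2) (13,82/5) (10,17)]
3. After y ≥ 1: [(10,1) (59/5,1) (13,5/2) (13,82/5) (10,17)]
4. After y ≤ 5: [(10,5) (10,1) (59/5,1) (13,5/2) (13,5)]
5. Canonical ring: [(10,1) (59/5,1) (13,5/2) (13,5) (10,5)]

Clipped polygon: [(10,1) (59/5,1) (13,5/2) (13,5) (10,5)]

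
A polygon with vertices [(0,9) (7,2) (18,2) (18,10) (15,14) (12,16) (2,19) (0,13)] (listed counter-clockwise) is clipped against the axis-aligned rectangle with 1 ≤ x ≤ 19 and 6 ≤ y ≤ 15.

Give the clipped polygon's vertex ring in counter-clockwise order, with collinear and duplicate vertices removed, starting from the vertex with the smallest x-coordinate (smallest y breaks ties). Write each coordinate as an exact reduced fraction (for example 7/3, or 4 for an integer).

Clipped polygon: [(1,8) (3,6) (18,6) (18,10) (15,14) (27/2,15) (1,15)]

1. After x ≥ 1: [(1,8) (7,2) (18,2) (18,10) (15,14) (12,16) (2,19) (1,16)]
2. After x ≤ 19: [(1,8) (7,2) (18,2) (18,10) (15,14) (12,16) (2,19) (1,16)]
3. After y ≥ 6: [(1,8) (3,6) (18,6) (18,10) (15,14) (12,16) (2,19) (1,16)]
4. After y ≤ 15: [(1,15) (1,8) (3,6) (18,6) (18,10) (15,14) (27/2,15)]
5. Canonical ring: [(1,8) (3,6) (18,6) (18,10) (15,14) (27/2,15) (1,15)]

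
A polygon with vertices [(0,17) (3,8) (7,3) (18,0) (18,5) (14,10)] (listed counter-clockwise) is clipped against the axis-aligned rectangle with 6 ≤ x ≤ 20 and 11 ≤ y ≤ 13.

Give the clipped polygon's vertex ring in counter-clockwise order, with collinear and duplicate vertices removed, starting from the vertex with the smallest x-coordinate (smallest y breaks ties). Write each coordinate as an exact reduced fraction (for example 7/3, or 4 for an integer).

1. After x ≥ 6: [(6,14) (6,17/4) (7,3) (18,0) (18,5) (14,10)]
2. After x ≤ 20: [(6,14) (6,17/4) (7,3) (18,0) (18,5) (14,10)]
3. After y ≥ 11: [(12,11) (6,14) (6,11)]
4. After y ≤ 13: [(12,11) (8,13) (6,13) (6,11)]
5. Canonical ring: [(6,11) (12,11) (8,13) (6,13)]

Clipped polygon: [(6,11) (12,11) (8,13) (6,13)]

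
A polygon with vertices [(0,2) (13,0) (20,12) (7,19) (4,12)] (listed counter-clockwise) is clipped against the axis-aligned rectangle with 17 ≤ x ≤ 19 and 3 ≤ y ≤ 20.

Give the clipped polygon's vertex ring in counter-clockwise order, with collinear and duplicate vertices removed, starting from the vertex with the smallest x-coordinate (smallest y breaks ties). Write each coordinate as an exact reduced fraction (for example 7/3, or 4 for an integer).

1. After x ≥ 17: [(17,48/7) (20,12) (17,177/13)]
2. After x ≤ 19: [(17,48/7) (19,72/7) (19,163/13) (17,177/13)]
3. After y ≥ 3: [(17,48/7) (19,72/7) (19,163/13) (17,177/13)]
4. After y ≤ 20: [(17,48/7) (19,72/7) (19,163/13) (17,177/13)]
5. Canonical ring: [(17,48/7) (19,72/7) (19,163/13) (17,177/13)]

Clipped polygon: [(17,48/7) (19,72/7) (19,163/13) (17,177/13)]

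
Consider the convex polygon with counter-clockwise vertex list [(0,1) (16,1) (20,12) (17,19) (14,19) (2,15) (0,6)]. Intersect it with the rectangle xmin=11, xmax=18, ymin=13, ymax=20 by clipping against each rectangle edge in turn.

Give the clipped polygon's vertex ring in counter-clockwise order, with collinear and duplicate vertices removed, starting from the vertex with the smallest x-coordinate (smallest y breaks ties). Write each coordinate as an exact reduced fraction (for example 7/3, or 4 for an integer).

Clipped polygon: [(11,13) (18,13) (18,50/3) (17,19) (14,19) (11,18)]

1. After x ≥ 11: [(11,1) (16,1) (20,12) (17,19) (14,19) (11,18)]
2. After x ≤ 18: [(11,1) (16,1) (18,13/2) (18,50/3) (17,19) (14,19) (11,18)]
3. After y ≥ 13: [(11,13) (18,13) (18,50/3) (17,19) (14,19) (11,18)]
4. After y ≤ 20: [(11,13) (18,13) (18,50/3) (17,19) (14,19) (11,18)]
5. Canonical ring: [(11,13) (18,13) (18,50/3) (17,19) (14,19) (11,18)]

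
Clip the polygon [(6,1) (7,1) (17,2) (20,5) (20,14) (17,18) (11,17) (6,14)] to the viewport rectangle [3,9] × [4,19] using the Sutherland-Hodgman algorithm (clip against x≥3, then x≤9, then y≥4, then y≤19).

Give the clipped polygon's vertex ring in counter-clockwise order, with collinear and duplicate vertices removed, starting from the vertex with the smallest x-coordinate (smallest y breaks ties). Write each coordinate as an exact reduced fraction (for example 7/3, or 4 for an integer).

Clipped polygon: [(6,4) (9,4) (9,79/5) (6,14)]

1. After x ≥ 3: [(6,1) (7,1) (17,2) (20,5) (20,14) (17,18) (11,17) (6,14)]
2. After x ≤ 9: [(6,1) (7,1) (9,6/5) (9,79/5) (6,14)]
3. After y ≥ 4: [(6,4) (9,4) (9,79/5) (6,14)]
4. After y ≤ 19: [(6,4) (9,4) (9,79/5) (6,14)]
5. Canonical ring: [(6,4) (9,4) (9,79/5) (6,14)]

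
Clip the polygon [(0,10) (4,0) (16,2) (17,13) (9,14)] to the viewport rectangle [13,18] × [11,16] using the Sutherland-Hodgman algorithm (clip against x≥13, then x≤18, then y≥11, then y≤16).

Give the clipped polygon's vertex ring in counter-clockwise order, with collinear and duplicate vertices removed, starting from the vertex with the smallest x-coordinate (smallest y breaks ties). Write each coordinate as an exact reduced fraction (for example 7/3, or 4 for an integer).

Clipped polygon: [(13,11) (185/11,11) (17,13) (13,27/2)]

1. After x ≥ 13: [(13,3/2) (16,2) (17,13) (13,27/2)]
2. After x ≤ 18: [(13,3/2) (16,2) (17,13) (13,27/2)]
3. After y ≥ 11: [(13,11) (185/11,11) (17,13) (13,27/2)]
4. After y ≤ 16: [(13,11) (185/11,11) (17,13) (13,27/2)]
5. Canonical ring: [(13,11) (185/11,11) (17,13) (13,27/2)]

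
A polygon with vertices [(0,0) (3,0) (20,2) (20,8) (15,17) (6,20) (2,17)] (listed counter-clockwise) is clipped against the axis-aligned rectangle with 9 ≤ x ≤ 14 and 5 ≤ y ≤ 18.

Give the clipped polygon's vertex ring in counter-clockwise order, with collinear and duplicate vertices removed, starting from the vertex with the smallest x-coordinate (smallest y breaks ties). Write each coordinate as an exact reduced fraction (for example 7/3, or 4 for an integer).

Clipped polygon: [(9,5) (14,5) (14,52/3) (12,18) (9,18)]

1. After x ≥ 9: [(9,12/17) (20,2) (20,8) (15,17) (9,19)]
2. After x ≤ 14: [(9,12/17) (14,22/17) (14,52/3) (9,19)]
3. After y ≥ 5: [(9,5) (14,5) (14,52/3) (9,19)]
4. After y ≤ 18: [(9,18) (9,5) (14,5) (14,52/3) (12,18)]
5. Canonical ring: [(9,5) (14,5) (14,52/3) (12,18) (9,18)]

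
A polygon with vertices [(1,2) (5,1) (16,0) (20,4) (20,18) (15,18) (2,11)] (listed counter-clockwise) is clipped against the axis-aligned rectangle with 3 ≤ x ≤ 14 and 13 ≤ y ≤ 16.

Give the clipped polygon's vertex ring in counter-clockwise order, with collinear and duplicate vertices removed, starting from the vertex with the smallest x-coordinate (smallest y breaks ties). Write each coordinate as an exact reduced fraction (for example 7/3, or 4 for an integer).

Clipped polygon: [(40/7,13) (14,13) (14,16) (79/7,16)]

1. After x ≥ 3: [(3,3/2) (5,1) (16,0) (20,4) (20,18) (15,18) (3,150/13)]
2. After x ≤ 14: [(3,3/2) (5,1) (14,2/11) (14,227/13) (3,150/13)]
3. After y ≥ 13: [(14,13) (14,227/13) (40/7,13)]
4. After y ≤ 16: [(14,13) (14,16) (79/7,16) (40/7,13)]
5. Canonical ring: [(40/7,13) (14,13) (14,16) (79/7,16)]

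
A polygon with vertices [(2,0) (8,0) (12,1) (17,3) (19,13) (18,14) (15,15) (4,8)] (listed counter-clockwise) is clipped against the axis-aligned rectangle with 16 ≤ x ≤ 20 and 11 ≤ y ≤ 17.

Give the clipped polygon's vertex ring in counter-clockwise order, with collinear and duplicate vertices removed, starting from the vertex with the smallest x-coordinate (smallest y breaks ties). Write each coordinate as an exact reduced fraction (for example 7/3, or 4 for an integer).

1. After x ≥ 16: [(16,13/5) (17,3) (19,13) (18,14) (16,44/3)]
2. After x ≤ 20: [(16,13/5) (17,3) (19,13) (18,14) (16,44/3)]
3. After y ≥ 11: [(16,11) (93/5,11) (19,13) (18,14) (16,44/3)]
4. After y ≤ 17: [(16,11) (93/5,11) (19,13) (18,14) (16,44/3)]
5. Canonical ring: [(16,11) (93/5,11) (19,13) (18,14) (16,44/3)]

Clipped polygon: [(16,11) (93/5,11) (19,13) (18,14) (16,44/3)]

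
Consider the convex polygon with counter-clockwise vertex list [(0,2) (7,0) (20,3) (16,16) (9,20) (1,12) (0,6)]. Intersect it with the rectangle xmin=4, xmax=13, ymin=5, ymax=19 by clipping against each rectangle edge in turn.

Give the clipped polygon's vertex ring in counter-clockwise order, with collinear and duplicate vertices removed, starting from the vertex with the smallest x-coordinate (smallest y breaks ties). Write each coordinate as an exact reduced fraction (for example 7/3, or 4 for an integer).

Clipped polygon: [(4,5) (13,5) (13,124/7) (43/4,19) (8,19) (4,15)]

1. After x ≥ 4: [(4,6/7) (7,0) (20,3) (16,16) (9,20) (4,15)]
2. After x ≤ 13: [(4,6/7) (7,0) (13,18/13) (13,124/7) (9,20) (4,15)]
3. After y ≥ 5: [(4,5) (13,5) (13,124/7) (9,20) (4,15)]
4. After y ≤ 19: [(4,5) (13,5) (13,124/7) (43/4,19) (8,19) (4,15)]
5. Canonical ring: [(4,5) (13,5) (13,124/7) (43/4,19) (8,19) (4,15)]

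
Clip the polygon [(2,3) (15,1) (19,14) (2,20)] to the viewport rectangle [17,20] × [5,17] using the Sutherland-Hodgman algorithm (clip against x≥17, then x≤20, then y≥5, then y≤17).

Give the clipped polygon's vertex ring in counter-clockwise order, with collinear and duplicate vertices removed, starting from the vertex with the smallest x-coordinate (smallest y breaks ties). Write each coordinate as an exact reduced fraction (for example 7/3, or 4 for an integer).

1. After x ≥ 17: [(17,15/2) (19,14) (17,250/17)]
2. After x ≤ 20: [(17,15/2) (19,14) (17,250/17)]
3. After y ≥ 5: [(17,15/2) (19,14) (17,250/17)]
4. After y ≤ 17: [(17,15/2) (19,14) (17,250/17)]
5. Canonical ring: [(17,15/2) (19,14) (17,250/17)]

Clipped polygon: [(17,15/2) (19,14) (17,250/17)]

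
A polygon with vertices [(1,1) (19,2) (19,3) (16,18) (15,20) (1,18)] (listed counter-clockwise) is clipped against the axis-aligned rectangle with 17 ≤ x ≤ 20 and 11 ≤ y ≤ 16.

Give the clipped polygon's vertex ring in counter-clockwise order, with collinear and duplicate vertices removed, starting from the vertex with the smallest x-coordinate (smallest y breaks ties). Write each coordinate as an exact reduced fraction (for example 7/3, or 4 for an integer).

Clipped polygon: [(17,11) (87/5,11) (17,13)]

1. After x ≥ 17: [(17,17/9) (19,2) (19,3) (17,13)]
2. After x ≤ 20: [(17,17/9) (19,2) (19,3) (17,13)]
3. After y ≥ 11: [(17,11) (87/5,11) (17,13)]
4. After y ≤ 16: [(17,11) (87/5,11) (17,13)]
5. Canonical ring: [(17,11) (87/5,11) (17,13)]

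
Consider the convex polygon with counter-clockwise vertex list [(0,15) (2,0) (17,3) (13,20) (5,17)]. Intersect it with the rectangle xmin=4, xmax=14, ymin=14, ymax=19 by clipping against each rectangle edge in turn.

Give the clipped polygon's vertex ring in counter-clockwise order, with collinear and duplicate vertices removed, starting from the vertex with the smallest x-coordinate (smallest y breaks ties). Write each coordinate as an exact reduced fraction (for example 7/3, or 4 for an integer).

1. After x ≥ 4: [(4,83/5) (4,2/5) (17,3) (13,20) (5,17)]
2. After x ≤ 14: [(4,83/5) (4,2/5) (14,12/5) (14,63/4) (13,20) (5,17)]
3. After y ≥ 14: [(4,83/5) (4,14) (14,14) (14,63/4) (13,20) (5,17)]
4. After y ≤ 19: [(4,83/5) (4,14) (14,14) (14,63/4) (225/17,19) (31/3,19) (5,17)]
5. Canonical ring: [(4,14) (14,14) (14,63/4) (225/17,19) (31/3,19) (5,17) (4,83/5)]

Clipped polygon: [(4,14) (14,14) (14,63/4) (225/17,19) (31/3,19) (5,17) (4,83/5)]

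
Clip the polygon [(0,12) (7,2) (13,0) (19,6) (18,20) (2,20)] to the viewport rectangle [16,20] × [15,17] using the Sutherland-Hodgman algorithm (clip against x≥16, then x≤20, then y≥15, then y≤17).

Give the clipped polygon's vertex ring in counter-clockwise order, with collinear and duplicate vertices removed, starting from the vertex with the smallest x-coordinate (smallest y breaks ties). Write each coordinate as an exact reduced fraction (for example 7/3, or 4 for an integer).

Clipped polygon: [(16,15) (257/14,15) (255/14,17) (16,17)]

1. After x ≥ 16: [(16,3) (19,6) (18,20) (16,20)]
2. After x ≤ 20: [(16,3) (19,6) (18,20) (16,20)]
3. After y ≥ 15: [(16,15) (257/14,15) (18,20) (16,20)]
4. After y ≤ 17: [(16,17) (16,15) (257/14,15) (255/14,17)]
5. Canonical ring: [(16,15) (257/14,15) (255/14,17) (16,17)]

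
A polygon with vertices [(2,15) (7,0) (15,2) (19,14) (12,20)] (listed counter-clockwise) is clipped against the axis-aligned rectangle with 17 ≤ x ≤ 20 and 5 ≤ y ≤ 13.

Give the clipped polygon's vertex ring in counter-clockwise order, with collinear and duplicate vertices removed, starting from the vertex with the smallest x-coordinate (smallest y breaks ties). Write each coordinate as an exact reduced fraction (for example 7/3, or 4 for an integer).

Clipped polygon: [(17,8) (56/3,13) (17,13)]

1. After x ≥ 17: [(17,8) (19,14) (17,110/7)]
2. After x ≤ 20: [(17,8) (19,14) (17,110/7)]
3. After y ≥ 5: [(17,8) (19,14) (17,110/7)]
4. After y ≤ 13: [(17,13) (17,8) (56/3,13)]
5. Canonical ring: [(17,8) (56/3,13) (17,13)]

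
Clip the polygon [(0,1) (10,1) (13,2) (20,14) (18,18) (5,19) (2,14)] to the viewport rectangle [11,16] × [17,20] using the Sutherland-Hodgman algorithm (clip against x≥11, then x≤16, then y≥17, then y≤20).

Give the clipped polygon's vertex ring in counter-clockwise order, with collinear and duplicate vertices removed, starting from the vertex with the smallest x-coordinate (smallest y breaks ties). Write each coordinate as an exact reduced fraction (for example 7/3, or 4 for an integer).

Clipped polygon: [(11,17) (16,17) (16,236/13) (11,241/13)]

1. After x ≥ 11: [(11,4/3) (13,2) (20,14) (18,18) (11,241/13)]
2. After x ≤ 16: [(11,4/3) (13,2) (16,50/7) (16,236/13) (11,241/13)]
3. After y ≥ 17: [(11,17) (16,17) (16,236/13) (11,241/13)]
4. After y ≤ 20: [(11,17) (16,17) (16,236/13) (11,241/13)]
5. Canonical ring: [(11,17) (16,17) (16,236/13) (11,241/13)]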